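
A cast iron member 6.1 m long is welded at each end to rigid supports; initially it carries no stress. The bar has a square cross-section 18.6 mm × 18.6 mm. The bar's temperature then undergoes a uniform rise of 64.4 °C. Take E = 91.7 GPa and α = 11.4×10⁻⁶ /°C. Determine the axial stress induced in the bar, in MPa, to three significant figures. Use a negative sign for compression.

-67.3 MPa

Free thermal expansion αLΔT = 11.4e-6 · 6100 · 64.4 = 4.478 mm.
The walls impose strain ε = −(4.478)/6100 = -7.3416e-04; σ = Eε = 91700 · -7.3416e-04 = -67.32 MPa.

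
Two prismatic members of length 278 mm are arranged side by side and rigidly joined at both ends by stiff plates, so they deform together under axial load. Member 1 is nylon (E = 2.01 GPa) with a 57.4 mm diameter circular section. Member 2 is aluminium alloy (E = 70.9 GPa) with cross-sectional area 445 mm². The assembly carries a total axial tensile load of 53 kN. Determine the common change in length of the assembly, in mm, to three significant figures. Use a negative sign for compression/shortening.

A_1 = 2588 mm².
Equal strain + equilibrium ⇒ each member carries load in proportion to AE: A₁E₁ = 5201000 N, A₂E₂ = 31550000 N, ΣAE = 36750000 N.
δ = PL/ΣAE = 53000·278/36750000 = 0.4009 mm.

0.401 mm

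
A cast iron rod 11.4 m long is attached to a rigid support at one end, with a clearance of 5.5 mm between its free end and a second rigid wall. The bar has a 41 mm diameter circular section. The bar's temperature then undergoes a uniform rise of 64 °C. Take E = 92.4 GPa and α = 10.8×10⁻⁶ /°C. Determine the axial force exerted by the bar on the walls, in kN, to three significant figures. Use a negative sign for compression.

Free thermal expansion αLΔT = 10.8e-6 · 11400 · 64 = 7.88 mm.
The walls engage after the gap closes; constrained expansion = 7.88 − 5.5 = 2.38 mm.
The walls impose strain ε = −(2.38)/11400 = -2.0874e-04; σ = Eε = 92400 · -2.0874e-04 = -19.29 MPa.
Wall reaction R = σ·A = -19.29·1320 = -25460 N = -25.46 kN.

-25.5 kN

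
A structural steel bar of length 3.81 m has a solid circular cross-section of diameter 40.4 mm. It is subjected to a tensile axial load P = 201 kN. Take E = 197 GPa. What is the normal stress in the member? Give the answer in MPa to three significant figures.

157 MPa

A = 1282 mm².
σ = N/A = 201000/1282 = 156.8 MPa.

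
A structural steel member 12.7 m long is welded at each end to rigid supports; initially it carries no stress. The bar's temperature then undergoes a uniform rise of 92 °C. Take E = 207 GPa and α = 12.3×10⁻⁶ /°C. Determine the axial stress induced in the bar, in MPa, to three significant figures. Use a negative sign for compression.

-234 MPa

Free thermal expansion αLΔT = 12.3e-6 · 12700 · 92 = 14.37 mm.
The walls impose strain ε = −(14.37)/12700 = -1.1316e-03; σ = Eε = 207000 · -1.1316e-03 = -234.2 MPa.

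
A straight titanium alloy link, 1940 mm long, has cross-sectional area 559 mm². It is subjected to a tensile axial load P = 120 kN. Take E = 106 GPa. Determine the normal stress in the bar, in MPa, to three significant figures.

215 MPa

σ = N/A = 120000/559 = 214.7 MPa.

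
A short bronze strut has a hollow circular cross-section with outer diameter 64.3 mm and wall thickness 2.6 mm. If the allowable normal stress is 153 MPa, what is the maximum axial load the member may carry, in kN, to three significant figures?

A = 504 mm².
P_max = σ_allow · A = 153 · 504 = 77110 N = 77.11 kN.

77.1 kN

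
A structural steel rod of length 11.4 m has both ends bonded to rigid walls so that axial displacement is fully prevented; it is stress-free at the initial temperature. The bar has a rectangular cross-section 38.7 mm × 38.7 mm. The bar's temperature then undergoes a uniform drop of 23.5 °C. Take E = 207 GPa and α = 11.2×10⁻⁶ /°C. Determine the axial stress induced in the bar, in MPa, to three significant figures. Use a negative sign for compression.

Free thermal expansion αLΔT = 11.2e-6 · 11400 · -23.5 = -3 mm.
The walls impose strain ε = −(-3)/11400 = 2.6320e-04; σ = Eε = 207000 · 2.6320e-04 = 54.48 MPa.

54.5 MPa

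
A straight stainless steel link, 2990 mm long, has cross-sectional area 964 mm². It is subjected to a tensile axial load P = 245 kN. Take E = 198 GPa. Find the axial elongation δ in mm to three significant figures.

3.84 mm

δ_mech = NL/(AE) = 245000·2990/(964·198000) = 3.838 mm.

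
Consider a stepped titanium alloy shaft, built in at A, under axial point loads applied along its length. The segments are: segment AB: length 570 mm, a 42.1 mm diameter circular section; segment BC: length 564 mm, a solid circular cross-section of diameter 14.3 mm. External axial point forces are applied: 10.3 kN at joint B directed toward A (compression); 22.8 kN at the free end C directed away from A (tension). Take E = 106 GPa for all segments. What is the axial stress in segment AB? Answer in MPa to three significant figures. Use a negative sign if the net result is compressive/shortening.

8.98 MPa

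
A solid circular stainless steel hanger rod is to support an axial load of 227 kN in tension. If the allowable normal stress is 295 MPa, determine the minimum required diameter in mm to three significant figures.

31.3 mm

Required area A ≥ P/σ_allow = 227000/295 = 769.5 mm².
For a solid circular section, d ≥ √(4A/π) = 31.3 mm.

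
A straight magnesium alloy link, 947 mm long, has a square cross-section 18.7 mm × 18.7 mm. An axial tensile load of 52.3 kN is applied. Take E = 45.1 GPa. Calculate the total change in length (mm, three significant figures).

A = 349.7 mm².
δ_mech = NL/(AE) = 52300·947/(349.7·45100) = 3.14 mm.

3.14 mm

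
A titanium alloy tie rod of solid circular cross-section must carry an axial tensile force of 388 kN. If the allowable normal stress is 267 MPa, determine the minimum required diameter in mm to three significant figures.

43.0 mm

Required area A ≥ P/σ_allow = 388000/267 = 1453 mm².
For a solid circular section, d ≥ √(4A/π) = 43.01 mm.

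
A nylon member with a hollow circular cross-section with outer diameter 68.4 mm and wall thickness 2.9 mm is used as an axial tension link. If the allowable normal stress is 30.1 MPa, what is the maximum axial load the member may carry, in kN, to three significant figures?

18.0 kN

A = 596.7 mm².
P_max = σ_allow · A = 30.1 · 596.7 = 17960 N = 17.96 kN.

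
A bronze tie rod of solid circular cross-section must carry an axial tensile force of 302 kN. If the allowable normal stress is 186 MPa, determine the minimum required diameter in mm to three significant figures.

45.5 mm

Required area A ≥ P/σ_allow = 302000/186 = 1624 mm².
For a solid circular section, d ≥ √(4A/π) = 45.47 mm.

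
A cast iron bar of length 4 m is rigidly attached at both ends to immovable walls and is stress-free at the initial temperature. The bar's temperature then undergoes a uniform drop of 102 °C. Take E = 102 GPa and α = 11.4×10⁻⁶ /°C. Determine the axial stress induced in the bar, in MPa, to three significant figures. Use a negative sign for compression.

Free thermal expansion αLΔT = 11.4e-6 · 4000 · -102 = -4.651 mm.
The walls impose strain ε = −(-4.651)/4000 = 1.1628e-03; σ = Eε = 102000 · 1.1628e-03 = 118.6 MPa.

119 MPa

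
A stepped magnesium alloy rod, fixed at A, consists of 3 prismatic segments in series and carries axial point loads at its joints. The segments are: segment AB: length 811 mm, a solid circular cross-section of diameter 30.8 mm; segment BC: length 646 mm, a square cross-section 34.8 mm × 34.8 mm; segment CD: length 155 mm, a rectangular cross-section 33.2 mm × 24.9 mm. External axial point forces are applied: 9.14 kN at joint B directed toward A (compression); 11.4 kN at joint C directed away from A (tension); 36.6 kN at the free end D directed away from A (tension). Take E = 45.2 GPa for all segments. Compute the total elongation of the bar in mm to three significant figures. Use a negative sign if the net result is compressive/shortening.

1.65 mm

Internal axial forces (sectioning from the free end, tension +): N_CD = 36.6 kN, N_BC = 48 kN, N_AB = 38.86 kN.
A_AB = 745.1 mm².
A_BC = 1211 mm².
A_CD = 826.7 mm².
δ_AB = 38860·811/(745.1·45200) = 0.9358 mm
δ_BC = 48000·646/(1211·45200) = 0.5665 mm
δ_CD = 36600·155/(826.7·45200) = 0.1518 mm
δ = Σδ_i = 1.654 mm.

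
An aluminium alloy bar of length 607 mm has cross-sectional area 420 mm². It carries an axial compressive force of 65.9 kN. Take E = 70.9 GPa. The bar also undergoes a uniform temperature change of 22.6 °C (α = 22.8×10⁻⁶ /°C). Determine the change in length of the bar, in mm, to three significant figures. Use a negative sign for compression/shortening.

δ_mech = NL/(AE) = -65900·607/(420·70900) = -1.343 mm.
δ_thermal = αLΔT = 22.8e-6·607·22.6 = 0.3128 mm.
δ = δ_mech + δ_thermal = -1.031 mm.

-1.03 mm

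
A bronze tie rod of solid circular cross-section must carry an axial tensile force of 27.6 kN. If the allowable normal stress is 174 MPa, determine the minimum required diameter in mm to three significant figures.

Required area A ≥ P/σ_allow = 27600/174 = 158.6 mm².
For a solid circular section, d ≥ √(4A/π) = 14.21 mm.

14.2 mm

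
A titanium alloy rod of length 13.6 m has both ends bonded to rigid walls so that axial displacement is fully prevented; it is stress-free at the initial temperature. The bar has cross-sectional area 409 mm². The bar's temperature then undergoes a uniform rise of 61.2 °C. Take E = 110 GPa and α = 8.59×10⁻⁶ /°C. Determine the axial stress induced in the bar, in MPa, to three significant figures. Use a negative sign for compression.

Free thermal expansion αLΔT = 8.59e-6 · 13600 · 61.2 = 7.15 mm.
The walls impose strain ε = −(7.15)/13600 = -5.2571e-04; σ = Eε = 110000 · -5.2571e-04 = -57.83 MPa.

-57.8 MPa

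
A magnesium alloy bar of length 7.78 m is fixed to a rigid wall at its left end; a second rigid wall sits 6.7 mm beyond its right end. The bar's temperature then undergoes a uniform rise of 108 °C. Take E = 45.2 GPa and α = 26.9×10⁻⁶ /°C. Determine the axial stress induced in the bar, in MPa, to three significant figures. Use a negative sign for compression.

Free thermal expansion αLΔT = 26.9e-6 · 7780 · 108 = 22.6 mm.
The walls engage after the gap closes; constrained expansion = 22.6 − 6.7 = 15.9 mm.
The walls impose strain ε = −(15.9)/7780 = -2.0440e-03; σ = Eε = 45200 · -2.0440e-03 = -92.39 MPa.

-92.4 MPa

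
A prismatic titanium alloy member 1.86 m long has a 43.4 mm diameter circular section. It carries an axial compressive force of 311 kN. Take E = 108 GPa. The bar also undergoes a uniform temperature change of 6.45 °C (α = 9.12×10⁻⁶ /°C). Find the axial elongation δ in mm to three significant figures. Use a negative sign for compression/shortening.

-3.51 mm

A = 1479 mm².
δ_mech = NL/(AE) = -311000·1860/(1479·108000) = -3.621 mm.
δ_thermal = αLΔT = 9.12e-6·1860·6.45 = 0.1094 mm.
δ = δ_mech + δ_thermal = -3.511 mm.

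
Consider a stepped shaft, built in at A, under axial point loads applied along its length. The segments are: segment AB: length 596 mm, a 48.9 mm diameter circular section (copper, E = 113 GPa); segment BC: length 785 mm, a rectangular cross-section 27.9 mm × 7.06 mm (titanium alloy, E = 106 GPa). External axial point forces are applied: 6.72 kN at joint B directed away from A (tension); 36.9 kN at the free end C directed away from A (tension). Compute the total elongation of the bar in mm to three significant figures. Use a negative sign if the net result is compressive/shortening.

Internal axial forces (sectioning from the free end, tension +): N_BC = 36.9 kN, N_AB = 43.62 kN.
A_AB = 1878 mm².
A_BC = 197 mm².
δ_AB = 43620·596/(1878·113000) = 0.1225 mm
δ_BC = 36900·785/(197·106000) = 1.387 mm
δ = Σδ_i = 1.51 mm.

1.51 mm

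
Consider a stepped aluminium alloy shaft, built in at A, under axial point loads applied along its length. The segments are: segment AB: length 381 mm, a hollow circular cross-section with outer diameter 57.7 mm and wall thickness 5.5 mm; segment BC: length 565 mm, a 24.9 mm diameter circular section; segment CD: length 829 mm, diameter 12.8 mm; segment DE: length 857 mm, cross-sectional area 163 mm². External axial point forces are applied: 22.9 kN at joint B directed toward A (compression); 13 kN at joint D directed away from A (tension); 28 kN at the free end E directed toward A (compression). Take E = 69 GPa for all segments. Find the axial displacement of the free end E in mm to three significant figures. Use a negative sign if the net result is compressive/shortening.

Internal axial forces (sectioning from the free end, tension +): N_DE = -28 kN, N_CD = -15 kN, N_BC = -15 kN, N_AB = -37.9 kN.
A_AB = 902 mm².
A_BC = 487 mm².
A_CD = 128.7 mm².
δ_AB = -37900·381/(902·69000) = -0.232 mm
δ_BC = -15000·565/(487·69000) = -0.2522 mm
δ_CD = -15000·829/(128.7·69000) = -1.401 mm
δ_DE = -28000·857/(163·69000) = -2.134 mm
δ = Σδ_i = -4.018 mm.

-4.02 mm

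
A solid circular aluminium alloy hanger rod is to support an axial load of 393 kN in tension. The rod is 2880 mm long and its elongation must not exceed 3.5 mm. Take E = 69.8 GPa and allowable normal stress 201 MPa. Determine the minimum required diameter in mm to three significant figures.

Required area A ≥ P/σ_allow = 393000/201 = 1955 mm².
For a solid circular section, d ≥ √(4A/π) = 49.89 mm.
Elongation limit: A ≥ PL/(Eδ_allow) = 393000·2880/(69800·3.5) = 4633 mm² ⇒ d ≥ 76.8 mm.
The elongation limit governs.

76.8 mm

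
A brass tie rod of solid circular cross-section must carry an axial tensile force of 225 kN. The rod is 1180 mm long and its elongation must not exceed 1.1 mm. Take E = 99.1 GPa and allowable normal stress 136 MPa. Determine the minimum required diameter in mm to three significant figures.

55.7 mm

Required area A ≥ P/σ_allow = 225000/136 = 1654 mm².
For a solid circular section, d ≥ √(4A/π) = 45.9 mm.
Elongation limit: A ≥ PL/(Eδ_allow) = 225000·1180/(99100·1.1) = 2436 mm² ⇒ d ≥ 55.69 mm.
The elongation limit governs.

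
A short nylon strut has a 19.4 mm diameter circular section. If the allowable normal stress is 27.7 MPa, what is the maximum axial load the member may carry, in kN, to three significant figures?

8.19 kN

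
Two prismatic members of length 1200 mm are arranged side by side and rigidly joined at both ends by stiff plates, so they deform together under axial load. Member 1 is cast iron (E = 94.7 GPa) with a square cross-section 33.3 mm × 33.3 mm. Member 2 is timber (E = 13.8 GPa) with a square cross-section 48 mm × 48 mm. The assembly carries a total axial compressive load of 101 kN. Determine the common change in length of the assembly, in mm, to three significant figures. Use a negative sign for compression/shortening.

-0.886 mm

A_1 = 1109 mm².
A_2 = 2304 mm².
Equal strain + equilibrium ⇒ each member carries load in proportion to AE: A₁E₁ = 105000000 N, A₂E₂ = 31800000 N, ΣAE = 136800000 N.
δ = PL/ΣAE = -101000·1200/136800000 = -0.8859 mm.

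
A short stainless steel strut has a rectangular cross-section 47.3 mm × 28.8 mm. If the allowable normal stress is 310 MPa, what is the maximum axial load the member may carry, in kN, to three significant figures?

A = 1362 mm².
P_max = σ_allow · A = 310 · 1362 = 422300 N = 422.3 kN.

422 kN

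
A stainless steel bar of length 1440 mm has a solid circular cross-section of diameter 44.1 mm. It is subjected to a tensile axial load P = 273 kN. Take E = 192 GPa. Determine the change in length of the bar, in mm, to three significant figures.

A = 1527 mm².
δ_mech = NL/(AE) = 273000·1440/(1527·192000) = 1.34 mm.

1.34 mm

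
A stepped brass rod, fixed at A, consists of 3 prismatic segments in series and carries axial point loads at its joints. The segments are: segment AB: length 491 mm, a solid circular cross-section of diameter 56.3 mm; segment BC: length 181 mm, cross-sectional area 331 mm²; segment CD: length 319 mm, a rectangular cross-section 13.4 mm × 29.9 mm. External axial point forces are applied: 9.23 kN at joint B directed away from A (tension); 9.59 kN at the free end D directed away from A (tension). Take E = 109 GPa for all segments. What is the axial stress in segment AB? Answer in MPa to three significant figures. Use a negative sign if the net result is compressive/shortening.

7.56 MPa

Internal axial forces (sectioning from the free end, tension +): N_CD = 9.59 kN, N_BC = 9.59 kN, N_AB = 18.82 kN.
A_AB = 2489 mm².
σ_AB = N_AB/A_AB = 18820/2489 = 7.56 MPa.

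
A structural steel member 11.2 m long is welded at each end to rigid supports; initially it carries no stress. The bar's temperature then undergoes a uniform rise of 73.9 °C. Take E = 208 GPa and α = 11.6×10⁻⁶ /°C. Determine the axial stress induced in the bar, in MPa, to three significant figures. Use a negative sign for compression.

Free thermal expansion αLΔT = 11.6e-6 · 11200 · 73.9 = 9.601 mm.
The walls impose strain ε = −(9.601)/11200 = -8.5724e-04; σ = Eε = 208000 · -8.5724e-04 = -178.3 MPa.

-178 MPa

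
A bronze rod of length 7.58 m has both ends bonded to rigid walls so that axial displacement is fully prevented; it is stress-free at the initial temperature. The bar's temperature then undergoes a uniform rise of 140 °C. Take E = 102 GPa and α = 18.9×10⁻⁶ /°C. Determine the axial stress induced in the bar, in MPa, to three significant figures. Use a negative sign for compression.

Free thermal expansion αLΔT = 18.9e-6 · 7580 · 140 = 20.06 mm.
The walls impose strain ε = −(20.06)/7580 = -2.6460e-03; σ = Eε = 102000 · -2.6460e-03 = -269.9 MPa.

-270 MPa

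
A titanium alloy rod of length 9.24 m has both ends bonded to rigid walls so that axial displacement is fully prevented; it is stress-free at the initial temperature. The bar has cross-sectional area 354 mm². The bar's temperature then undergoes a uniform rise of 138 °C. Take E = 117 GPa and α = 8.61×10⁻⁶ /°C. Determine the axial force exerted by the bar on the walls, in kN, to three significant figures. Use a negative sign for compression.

-49.2 kN

Free thermal expansion αLΔT = 8.61e-6 · 9240 · 138 = 10.98 mm.
The walls impose strain ε = −(10.98)/9240 = -1.1882e-03; σ = Eε = 117000 · -1.1882e-03 = -139 MPa.
Wall reaction R = σ·A = -139·354 = -49210 N = -49.21 kN.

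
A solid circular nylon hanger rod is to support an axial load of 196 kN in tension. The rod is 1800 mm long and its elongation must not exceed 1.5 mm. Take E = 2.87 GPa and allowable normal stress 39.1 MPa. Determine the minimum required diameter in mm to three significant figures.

323 mm

Required area A ≥ P/σ_allow = 196000/39.1 = 5013 mm².
For a solid circular section, d ≥ √(4A/π) = 79.89 mm.
Elongation limit: A ≥ PL/(Eδ_allow) = 196000·1800/(2870·1.5) = 81950 mm² ⇒ d ≥ 323 mm.
The elongation limit governs.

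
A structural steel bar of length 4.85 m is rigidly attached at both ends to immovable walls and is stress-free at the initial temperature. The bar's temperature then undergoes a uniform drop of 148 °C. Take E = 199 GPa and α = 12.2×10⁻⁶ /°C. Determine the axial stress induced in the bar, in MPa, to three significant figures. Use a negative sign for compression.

359 MPa

Free thermal expansion αLΔT = 12.2e-6 · 4850 · -148 = -8.757 mm.
The walls impose strain ε = −(-8.757)/4850 = 1.8056e-03; σ = Eε = 199000 · 1.8056e-03 = 359.3 MPa.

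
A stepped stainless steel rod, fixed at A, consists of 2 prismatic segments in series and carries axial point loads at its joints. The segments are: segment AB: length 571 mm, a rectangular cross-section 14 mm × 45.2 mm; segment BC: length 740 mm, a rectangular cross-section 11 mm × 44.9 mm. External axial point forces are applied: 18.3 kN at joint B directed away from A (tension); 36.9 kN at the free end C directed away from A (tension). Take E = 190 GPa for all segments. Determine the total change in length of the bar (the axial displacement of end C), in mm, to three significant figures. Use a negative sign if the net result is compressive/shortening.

0.553 mm

Internal axial forces (sectioning from the free end, tension +): N_BC = 36.9 kN, N_AB = 55.2 kN.
A_AB = 632.8 mm².
A_BC = 493.9 mm².
δ_AB = 55200·571/(632.8·190000) = 0.2622 mm
δ_BC = 36900·740/(493.9·190000) = 0.291 mm
δ = Σδ_i = 0.5531 mm.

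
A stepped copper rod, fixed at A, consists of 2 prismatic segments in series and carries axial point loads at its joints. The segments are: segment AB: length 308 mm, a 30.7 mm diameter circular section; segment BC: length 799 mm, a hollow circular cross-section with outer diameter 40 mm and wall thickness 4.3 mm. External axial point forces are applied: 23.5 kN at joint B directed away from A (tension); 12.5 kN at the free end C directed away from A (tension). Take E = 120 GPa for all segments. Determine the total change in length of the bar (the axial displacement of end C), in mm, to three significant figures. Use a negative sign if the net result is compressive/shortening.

0.297 mm

Internal axial forces (sectioning from the free end, tension +): N_BC = 12.5 kN, N_AB = 36 kN.
A_AB = 740.2 mm².
A_BC = 482.3 mm².
δ_AB = 36000·308/(740.2·120000) = 0.1248 mm
δ_BC = 12500·799/(482.3·120000) = 0.1726 mm
δ = Σδ_i = 0.2974 mm.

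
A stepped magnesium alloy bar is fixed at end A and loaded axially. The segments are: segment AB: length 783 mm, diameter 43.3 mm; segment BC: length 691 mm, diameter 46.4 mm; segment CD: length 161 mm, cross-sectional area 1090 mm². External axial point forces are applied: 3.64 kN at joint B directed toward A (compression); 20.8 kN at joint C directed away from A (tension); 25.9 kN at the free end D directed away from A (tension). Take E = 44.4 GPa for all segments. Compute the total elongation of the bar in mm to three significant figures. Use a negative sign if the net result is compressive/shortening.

Internal axial forces (sectioning from the free end, tension +): N_CD = 25.9 kN, N_BC = 46.7 kN, N_AB = 43.06 kN.
A_AB = 1473 mm².
A_BC = 1691 mm².
δ_AB = 43060·783/(1473·44400) = 0.5157 mm
δ_BC = 46700·691/(1691·44400) = 0.4298 mm
δ_CD = 25900·161/(1090·44400) = 0.08616 mm
δ = Σδ_i = 1.032 mm.

1.03 mm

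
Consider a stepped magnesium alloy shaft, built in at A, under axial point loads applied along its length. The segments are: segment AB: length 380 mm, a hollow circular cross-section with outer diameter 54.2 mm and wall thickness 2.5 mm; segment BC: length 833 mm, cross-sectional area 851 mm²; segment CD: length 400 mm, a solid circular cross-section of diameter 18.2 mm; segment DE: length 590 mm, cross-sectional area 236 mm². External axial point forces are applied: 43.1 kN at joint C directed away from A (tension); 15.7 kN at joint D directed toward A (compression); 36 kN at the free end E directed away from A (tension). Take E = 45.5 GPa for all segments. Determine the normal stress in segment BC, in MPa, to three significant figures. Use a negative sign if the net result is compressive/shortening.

74.5 MPa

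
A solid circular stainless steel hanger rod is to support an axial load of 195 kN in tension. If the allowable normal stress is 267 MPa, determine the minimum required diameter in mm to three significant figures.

Required area A ≥ P/σ_allow = 195000/267 = 730.3 mm².
For a solid circular section, d ≥ √(4A/π) = 30.49 mm.

30.5 mm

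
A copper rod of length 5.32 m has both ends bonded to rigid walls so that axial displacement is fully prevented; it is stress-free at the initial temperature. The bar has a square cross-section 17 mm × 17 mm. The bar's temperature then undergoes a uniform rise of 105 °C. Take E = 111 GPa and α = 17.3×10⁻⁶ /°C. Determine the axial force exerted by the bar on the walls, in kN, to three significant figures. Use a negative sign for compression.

Free thermal expansion αLΔT = 17.3e-6 · 5320 · 105 = 9.664 mm.
The walls impose strain ε = −(9.664)/5320 = -1.8165e-03; σ = Eε = 111000 · -1.8165e-03 = -201.6 MPa.
Wall reaction R = σ·A = -201.6·289 = -58270 N = -58.27 kN.

-58.3 kN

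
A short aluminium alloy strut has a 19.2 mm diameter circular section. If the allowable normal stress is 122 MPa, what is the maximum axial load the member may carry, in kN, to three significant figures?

A = 289.5 mm².
P_max = σ_allow · A = 122 · 289.5 = 35320 N = 35.32 kN.

35.3 kN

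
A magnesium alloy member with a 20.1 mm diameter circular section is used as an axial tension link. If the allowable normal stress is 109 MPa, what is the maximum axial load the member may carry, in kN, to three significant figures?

34.6 kN

A = 317.3 mm².
P_max = σ_allow · A = 109 · 317.3 = 34590 N = 34.59 kN.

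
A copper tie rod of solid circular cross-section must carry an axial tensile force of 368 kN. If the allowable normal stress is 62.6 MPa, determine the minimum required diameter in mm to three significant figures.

86.5 mm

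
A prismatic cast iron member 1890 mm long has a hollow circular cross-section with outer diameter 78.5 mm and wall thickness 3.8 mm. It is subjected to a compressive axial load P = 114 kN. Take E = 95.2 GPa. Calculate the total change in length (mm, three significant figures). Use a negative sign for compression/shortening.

-2.54 mm

A = 891.8 mm².
δ_mech = NL/(AE) = -114000·1890/(891.8·95200) = -2.538 mm.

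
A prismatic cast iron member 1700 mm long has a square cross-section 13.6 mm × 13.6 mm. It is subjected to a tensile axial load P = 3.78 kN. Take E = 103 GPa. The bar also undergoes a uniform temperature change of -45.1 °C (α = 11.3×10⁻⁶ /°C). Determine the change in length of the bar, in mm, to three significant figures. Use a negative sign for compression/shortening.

-0.529 mm

A = 185 mm².
δ_mech = NL/(AE) = 3780·1700/(185·103000) = 0.3373 mm.
δ_thermal = αLΔT = 11.3e-6·1700·-45.1 = -0.8664 mm.
δ = δ_mech + δ_thermal = -0.5291 mm.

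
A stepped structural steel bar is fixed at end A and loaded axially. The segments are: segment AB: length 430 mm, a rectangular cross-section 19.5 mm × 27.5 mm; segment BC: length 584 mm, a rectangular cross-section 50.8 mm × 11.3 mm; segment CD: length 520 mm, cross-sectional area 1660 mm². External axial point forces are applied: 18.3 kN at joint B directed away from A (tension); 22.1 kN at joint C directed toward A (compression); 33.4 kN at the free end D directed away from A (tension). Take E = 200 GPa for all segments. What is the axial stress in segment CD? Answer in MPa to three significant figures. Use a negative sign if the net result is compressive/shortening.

20.1 MPa

Internal axial forces (sectioning from the free end, tension +): N_CD = 33.4 kN, N_BC = 11.3 kN, N_AB = 29.6 kN.
σ_CD = N_CD/A_CD = 33400/1660 = 20.12 MPa.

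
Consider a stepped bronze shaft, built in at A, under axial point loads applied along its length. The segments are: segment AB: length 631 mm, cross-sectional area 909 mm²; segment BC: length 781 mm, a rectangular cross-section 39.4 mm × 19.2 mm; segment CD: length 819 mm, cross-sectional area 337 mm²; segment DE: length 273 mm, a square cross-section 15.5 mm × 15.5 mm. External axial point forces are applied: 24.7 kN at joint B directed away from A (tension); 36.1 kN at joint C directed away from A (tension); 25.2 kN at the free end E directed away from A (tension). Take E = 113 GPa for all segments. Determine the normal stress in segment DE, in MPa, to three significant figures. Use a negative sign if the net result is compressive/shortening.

105 MPa

Internal axial forces (sectioning from the free end, tension +): N_DE = 25.2 kN, N_CD = 25.2 kN, N_BC = 61.3 kN, N_AB = 86 kN.
A_DE = 240.2 mm².
σ_DE = N_DE/A_DE = 25200/240.2 = 104.9 MPa.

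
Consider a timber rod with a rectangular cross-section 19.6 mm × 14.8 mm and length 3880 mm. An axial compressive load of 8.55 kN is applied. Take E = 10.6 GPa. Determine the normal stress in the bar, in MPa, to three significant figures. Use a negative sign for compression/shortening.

-29.5 MPa

A = 290.1 mm².
σ = N/A = -8550/290.1 = -29.47 MPa.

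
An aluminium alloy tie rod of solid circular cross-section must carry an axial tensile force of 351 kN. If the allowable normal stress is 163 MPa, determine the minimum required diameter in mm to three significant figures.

Required area A ≥ P/σ_allow = 351000/163 = 2153 mm².
For a solid circular section, d ≥ √(4A/π) = 52.36 mm.

52.4 mm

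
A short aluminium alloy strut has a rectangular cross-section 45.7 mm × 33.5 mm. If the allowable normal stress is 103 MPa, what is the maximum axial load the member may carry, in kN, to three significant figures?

158 kN

A = 1531 mm².
P_max = σ_allow · A = 103 · 1531 = 157700 N = 157.7 kN.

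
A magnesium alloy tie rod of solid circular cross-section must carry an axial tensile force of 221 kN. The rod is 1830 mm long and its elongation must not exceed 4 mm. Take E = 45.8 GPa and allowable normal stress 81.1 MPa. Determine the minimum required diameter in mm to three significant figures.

Required area A ≥ P/σ_allow = 221000/81.1 = 2725 mm².
For a solid circular section, d ≥ √(4A/π) = 58.9 mm.
Elongation limit: A ≥ PL/(Eδ_allow) = 221000·1830/(45800·4) = 2208 mm² ⇒ d ≥ 53.02 mm.
The stress limit governs.

58.9 mm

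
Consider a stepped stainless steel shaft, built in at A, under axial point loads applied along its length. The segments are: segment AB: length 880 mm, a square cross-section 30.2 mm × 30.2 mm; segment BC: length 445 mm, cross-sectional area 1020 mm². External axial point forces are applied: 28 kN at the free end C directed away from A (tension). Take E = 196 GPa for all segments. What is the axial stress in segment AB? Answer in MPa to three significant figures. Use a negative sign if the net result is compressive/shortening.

30.7 MPa

Internal axial forces (sectioning from the free end, tension +): N_BC = 28 kN, N_AB = 28 kN.
A_AB = 912 mm².
σ_AB = N_AB/A_AB = 28000/912 = 30.7 MPa.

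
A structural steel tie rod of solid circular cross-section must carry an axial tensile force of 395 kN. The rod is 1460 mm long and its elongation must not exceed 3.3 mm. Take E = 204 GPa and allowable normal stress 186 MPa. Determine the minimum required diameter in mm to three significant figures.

Required area A ≥ P/σ_allow = 395000/186 = 2124 mm².
For a solid circular section, d ≥ √(4A/π) = 52 mm.
Elongation limit: A ≥ PL/(Eδ_allow) = 395000·1460/(204000·3.3) = 856.7 mm² ⇒ d ≥ 33.03 mm.
The stress limit governs.

52.0 mm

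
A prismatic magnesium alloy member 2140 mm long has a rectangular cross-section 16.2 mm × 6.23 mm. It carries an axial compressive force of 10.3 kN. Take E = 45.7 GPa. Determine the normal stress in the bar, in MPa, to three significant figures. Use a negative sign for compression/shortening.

A = 100.9 mm².
σ = N/A = -10300/100.9 = -102.1 MPa.

-102 MPa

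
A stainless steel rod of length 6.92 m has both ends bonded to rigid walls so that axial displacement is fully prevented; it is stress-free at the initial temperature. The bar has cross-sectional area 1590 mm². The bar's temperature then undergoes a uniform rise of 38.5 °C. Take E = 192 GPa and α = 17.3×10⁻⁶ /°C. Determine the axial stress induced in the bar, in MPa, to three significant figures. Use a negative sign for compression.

-128 MPa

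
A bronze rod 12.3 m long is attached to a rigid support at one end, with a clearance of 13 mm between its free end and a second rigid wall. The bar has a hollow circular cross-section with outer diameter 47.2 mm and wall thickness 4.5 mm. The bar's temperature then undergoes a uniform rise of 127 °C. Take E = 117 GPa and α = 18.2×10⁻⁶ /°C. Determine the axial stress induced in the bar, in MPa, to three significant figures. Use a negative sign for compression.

-147 MPa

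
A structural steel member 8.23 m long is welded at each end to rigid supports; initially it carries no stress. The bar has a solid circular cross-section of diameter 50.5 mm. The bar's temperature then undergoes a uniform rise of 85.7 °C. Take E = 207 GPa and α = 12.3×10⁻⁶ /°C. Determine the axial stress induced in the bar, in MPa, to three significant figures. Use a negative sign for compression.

-218 MPa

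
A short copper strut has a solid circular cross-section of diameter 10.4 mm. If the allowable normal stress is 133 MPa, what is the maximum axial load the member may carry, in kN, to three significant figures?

A = 84.95 mm².
P_max = σ_allow · A = 133 · 84.95 = 11300 N = 11.3 kN.

11.3 kN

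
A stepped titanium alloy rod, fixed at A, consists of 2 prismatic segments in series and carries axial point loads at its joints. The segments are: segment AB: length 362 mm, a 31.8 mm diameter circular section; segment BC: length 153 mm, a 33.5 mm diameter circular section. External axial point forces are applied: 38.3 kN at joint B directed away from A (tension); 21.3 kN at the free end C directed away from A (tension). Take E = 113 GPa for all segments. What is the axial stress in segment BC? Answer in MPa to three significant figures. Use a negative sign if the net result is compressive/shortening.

24.2 MPa

Internal axial forces (sectioning from the free end, tension +): N_BC = 21.3 kN, N_AB = 59.6 kN.
A_BC = 881.4 mm².
σ_BC = N_BC/A_BC = 21300/881.4 = 24.17 MPa.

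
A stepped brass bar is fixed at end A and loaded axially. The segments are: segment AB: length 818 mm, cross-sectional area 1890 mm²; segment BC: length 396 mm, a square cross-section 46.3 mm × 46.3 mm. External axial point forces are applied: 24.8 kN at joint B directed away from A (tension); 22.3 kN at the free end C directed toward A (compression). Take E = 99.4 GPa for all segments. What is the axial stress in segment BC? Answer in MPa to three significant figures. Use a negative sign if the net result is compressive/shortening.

-10.4 MPa

Internal axial forces (sectioning from the free end, tension +): N_BC = -22.3 kN, N_AB = 2.5 kN.
A_BC = 2144 mm².
σ_BC = N_BC/A_BC = -22300/2144 = -10.4 MPa.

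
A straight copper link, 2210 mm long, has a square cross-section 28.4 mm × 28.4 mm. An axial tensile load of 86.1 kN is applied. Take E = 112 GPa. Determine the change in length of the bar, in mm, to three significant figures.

2.11 mm

A = 806.6 mm².
δ_mech = NL/(AE) = 86100·2210/(806.6·112000) = 2.106 mm.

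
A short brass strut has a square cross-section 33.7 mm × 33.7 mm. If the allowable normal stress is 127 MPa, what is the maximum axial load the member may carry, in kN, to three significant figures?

144 kN

A = 1136 mm².
P_max = σ_allow · A = 127 · 1136 = 144200 N = 144.2 kN.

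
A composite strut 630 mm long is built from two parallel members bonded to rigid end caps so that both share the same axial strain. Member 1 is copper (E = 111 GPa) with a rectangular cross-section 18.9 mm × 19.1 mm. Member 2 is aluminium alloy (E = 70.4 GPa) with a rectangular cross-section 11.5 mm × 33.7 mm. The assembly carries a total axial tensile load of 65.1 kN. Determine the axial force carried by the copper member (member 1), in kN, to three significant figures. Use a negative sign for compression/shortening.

A_1 = 361 mm².
A_2 = 387.6 mm².
Equal strain + equilibrium ⇒ each member carries load in proportion to AE: A₁E₁ = 40070000 N, A₂E₂ = 27280000 N, ΣAE = 67350000 N.
F₁ = P·A₁E₁/ΣAE = 65100·40070000/67350000 = 38730 N.

38.7 kN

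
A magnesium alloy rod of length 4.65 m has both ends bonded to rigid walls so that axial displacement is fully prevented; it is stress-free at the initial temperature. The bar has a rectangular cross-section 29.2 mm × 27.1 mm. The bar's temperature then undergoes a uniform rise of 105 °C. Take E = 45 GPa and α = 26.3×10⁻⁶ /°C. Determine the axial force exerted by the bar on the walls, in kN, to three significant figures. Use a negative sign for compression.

Free thermal expansion αLΔT = 26.3e-6 · 4650 · 105 = 12.84 mm.
The walls impose strain ε = −(12.84)/4650 = -2.7615e-03; σ = Eε = 45000 · -2.7615e-03 = -124.3 MPa.
Wall reaction R = σ·A = -124.3·791.3 = -98340 N = -98.34 kN.

-98.3 kN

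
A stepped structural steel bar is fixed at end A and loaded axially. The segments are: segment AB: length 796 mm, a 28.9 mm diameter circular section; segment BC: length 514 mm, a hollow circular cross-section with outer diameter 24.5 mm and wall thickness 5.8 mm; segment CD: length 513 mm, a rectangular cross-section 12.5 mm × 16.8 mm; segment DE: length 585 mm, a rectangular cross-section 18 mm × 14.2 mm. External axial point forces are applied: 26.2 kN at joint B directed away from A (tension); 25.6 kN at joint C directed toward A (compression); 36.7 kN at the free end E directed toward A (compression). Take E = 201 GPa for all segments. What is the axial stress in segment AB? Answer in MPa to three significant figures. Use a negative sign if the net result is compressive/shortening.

-55.0 MPa

Internal axial forces (sectioning from the free end, tension +): N_DE = -36.7 kN, N_CD = -36.7 kN, N_BC = -62.3 kN, N_AB = -36.1 kN.
A_AB = 656 mm².
σ_AB = N_AB/A_AB = -36100/656 = -55.03 MPa.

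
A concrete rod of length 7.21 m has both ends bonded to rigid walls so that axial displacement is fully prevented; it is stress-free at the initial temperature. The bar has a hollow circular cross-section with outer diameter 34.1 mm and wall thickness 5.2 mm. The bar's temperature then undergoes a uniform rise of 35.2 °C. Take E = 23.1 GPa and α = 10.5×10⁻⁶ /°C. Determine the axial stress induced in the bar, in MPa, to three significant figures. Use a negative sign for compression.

Free thermal expansion αLΔT = 10.5e-6 · 7210 · 35.2 = 2.665 mm.
The walls impose strain ε = −(2.665)/7210 = -3.6960e-04; σ = Eε = 23100 · -3.6960e-04 = -8.538 MPa.

-8.54 MPa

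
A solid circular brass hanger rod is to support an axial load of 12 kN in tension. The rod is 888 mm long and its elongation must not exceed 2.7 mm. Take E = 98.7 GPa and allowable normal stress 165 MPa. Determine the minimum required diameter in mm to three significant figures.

Required area A ≥ P/σ_allow = 12000/165 = 72.73 mm².
For a solid circular section, d ≥ √(4A/π) = 9.623 mm.
Elongation limit: A ≥ PL/(Eδ_allow) = 12000·888/(98700·2.7) = 39.99 mm² ⇒ d ≥ 7.135 mm.
The stress limit governs.

9.62 mm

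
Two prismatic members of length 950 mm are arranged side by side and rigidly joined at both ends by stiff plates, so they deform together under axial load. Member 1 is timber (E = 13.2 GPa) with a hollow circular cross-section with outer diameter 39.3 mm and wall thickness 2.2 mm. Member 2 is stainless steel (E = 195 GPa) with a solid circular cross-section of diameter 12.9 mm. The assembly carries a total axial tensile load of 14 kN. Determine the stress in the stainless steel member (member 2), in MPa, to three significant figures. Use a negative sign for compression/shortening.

A_1 = 256.4 mm².
A_2 = 130.7 mm².
Equal strain + equilibrium ⇒ each member carries load in proportion to AE: A₁E₁ = 3385000 N, A₂E₂ = 25490000 N, ΣAE = 28870000 N.
σ₂ = P·E₂/ΣAE = 14000·195000/28870000 = 94.56 MPa.

94.6 MPa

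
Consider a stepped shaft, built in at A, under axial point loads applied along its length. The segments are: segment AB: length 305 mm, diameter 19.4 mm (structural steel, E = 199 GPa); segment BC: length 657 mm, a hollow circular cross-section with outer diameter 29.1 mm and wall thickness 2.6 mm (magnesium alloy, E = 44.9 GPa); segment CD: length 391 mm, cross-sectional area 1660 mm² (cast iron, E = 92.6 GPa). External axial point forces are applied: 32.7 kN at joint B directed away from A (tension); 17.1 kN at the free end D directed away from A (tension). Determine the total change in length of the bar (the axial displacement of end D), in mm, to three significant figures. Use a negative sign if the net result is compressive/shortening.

Internal axial forces (sectioning from the free end, tension +): N_CD = 17.1 kN, N_BC = 17.1 kN, N_AB = 49.8 kN.
A_AB = 295.6 mm².
A_BC = 216.5 mm².
δ_AB = 49800·305/(295.6·199000) = 0.2582 mm
δ_BC = 17100·657/(216.5·44900) = 1.156 mm
δ_CD = 17100·391/(1660·92600) = 0.0435 mm
δ = Σδ_i = 1.458 mm.

1.46 mm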